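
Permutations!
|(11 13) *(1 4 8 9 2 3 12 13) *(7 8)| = 10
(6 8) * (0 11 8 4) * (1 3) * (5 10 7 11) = (0 5 10 7 11 8 6 4)(1 3) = [5, 3, 2, 1, 0, 10, 4, 11, 6, 9, 7, 8]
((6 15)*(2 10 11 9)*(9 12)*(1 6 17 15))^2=((1 6)(2 10 11 12 9)(15 17))^2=(17)(2 11 9 10 12)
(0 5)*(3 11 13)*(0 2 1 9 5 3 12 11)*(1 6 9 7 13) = [3, 7, 6, 0, 4, 2, 9, 13, 8, 5, 10, 1, 11, 12] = (0 3)(1 7 13 12 11)(2 6 9 5)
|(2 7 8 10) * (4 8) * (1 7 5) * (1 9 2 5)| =8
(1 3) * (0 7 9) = (0 7 9)(1 3) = [7, 3, 2, 1, 4, 5, 6, 9, 8, 0]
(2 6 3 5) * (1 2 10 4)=(1 2 6 3 5 10 4)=[0, 2, 6, 5, 1, 10, 3, 7, 8, 9, 4]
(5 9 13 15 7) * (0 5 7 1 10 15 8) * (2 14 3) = (0 5 9 13 8)(1 10 15)(2 14 3) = [5, 10, 14, 2, 4, 9, 6, 7, 0, 13, 15, 11, 12, 8, 3, 1]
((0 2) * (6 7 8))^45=((0 2)(6 7 8))^45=(8)(0 2)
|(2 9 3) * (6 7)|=|(2 9 3)(6 7)|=6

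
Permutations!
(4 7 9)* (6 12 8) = (4 7 9)(6 12 8) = [0, 1, 2, 3, 7, 5, 12, 9, 6, 4, 10, 11, 8]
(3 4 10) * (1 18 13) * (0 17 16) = [17, 18, 2, 4, 10, 5, 6, 7, 8, 9, 3, 11, 12, 1, 14, 15, 0, 16, 13] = (0 17 16)(1 18 13)(3 4 10)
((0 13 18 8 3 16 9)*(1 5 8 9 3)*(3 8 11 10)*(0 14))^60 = (18)(1 3 5 16 11 8 10)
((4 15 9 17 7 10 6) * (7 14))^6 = ((4 15 9 17 14 7 10 6))^6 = (4 10 14 9)(6 7 17 15)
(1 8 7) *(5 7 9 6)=(1 8 9 6 5 7)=[0, 8, 2, 3, 4, 7, 5, 1, 9, 6]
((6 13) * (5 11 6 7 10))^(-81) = (5 13)(6 10)(7 11)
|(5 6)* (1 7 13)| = 6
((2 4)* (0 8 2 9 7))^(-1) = (0 7 9 4 2 8)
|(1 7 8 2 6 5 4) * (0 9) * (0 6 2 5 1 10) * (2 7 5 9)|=10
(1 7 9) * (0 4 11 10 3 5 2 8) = (0 4 11 10 3 5 2 8)(1 7 9) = [4, 7, 8, 5, 11, 2, 6, 9, 0, 1, 3, 10]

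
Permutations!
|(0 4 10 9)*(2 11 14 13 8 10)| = |(0 4 2 11 14 13 8 10 9)| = 9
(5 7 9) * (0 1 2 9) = [1, 2, 9, 3, 4, 7, 6, 0, 8, 5] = (0 1 2 9 5 7)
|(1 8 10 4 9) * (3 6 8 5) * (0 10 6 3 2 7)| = |(0 10 4 9 1 5 2 7)(6 8)| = 8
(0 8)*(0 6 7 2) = [8, 1, 0, 3, 4, 5, 7, 2, 6] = (0 8 6 7 2)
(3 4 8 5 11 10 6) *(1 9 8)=(1 9 8 5 11 10 6 3 4)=[0, 9, 2, 4, 1, 11, 3, 7, 5, 8, 6, 10]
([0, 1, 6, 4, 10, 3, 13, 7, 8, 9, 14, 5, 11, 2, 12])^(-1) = [0, 1, 13, 5, 3, 11, 2, 7, 8, 9, 4, 12, 14, 6, 10]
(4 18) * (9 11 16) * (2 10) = [0, 1, 10, 3, 18, 5, 6, 7, 8, 11, 2, 16, 12, 13, 14, 15, 9, 17, 4] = (2 10)(4 18)(9 11 16)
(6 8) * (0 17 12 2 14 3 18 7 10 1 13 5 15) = (0 17 12 2 14 3 18 7 10 1 13 5 15)(6 8) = [17, 13, 14, 18, 4, 15, 8, 10, 6, 9, 1, 11, 2, 5, 3, 0, 16, 12, 7]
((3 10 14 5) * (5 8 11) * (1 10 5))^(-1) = ((1 10 14 8 11)(3 5))^(-1) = (1 11 8 14 10)(3 5)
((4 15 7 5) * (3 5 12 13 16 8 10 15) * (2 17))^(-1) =(2 17)(3 4 5)(7 15 10 8 16 13 12)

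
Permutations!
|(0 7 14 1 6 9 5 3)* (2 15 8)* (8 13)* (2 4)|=|(0 7 14 1 6 9 5 3)(2 15 13 8 4)|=40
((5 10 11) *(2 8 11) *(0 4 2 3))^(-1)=((0 4 2 8 11 5 10 3))^(-1)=(0 3 10 5 11 8 2 4)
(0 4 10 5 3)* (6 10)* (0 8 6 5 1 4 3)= (0 3 8 6 10 1 4 5)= [3, 4, 2, 8, 5, 0, 10, 7, 6, 9, 1]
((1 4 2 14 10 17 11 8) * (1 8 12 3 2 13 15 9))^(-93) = (1 13 9 4 15)(2 12 17 14 3 11 10)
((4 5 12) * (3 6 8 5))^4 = ((3 6 8 5 12 4))^4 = (3 12 8)(4 5 6)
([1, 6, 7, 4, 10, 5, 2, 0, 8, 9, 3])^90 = (10)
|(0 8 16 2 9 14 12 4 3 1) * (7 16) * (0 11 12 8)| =|(1 11 12 4 3)(2 9 14 8 7 16)| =30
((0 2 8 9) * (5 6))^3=((0 2 8 9)(5 6))^3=(0 9 8 2)(5 6)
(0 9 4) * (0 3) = (0 9 4 3) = [9, 1, 2, 0, 3, 5, 6, 7, 8, 4]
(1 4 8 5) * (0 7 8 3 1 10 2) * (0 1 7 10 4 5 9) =(0 10 2 1 5 4 3 7 8 9) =[10, 5, 1, 7, 3, 4, 6, 8, 9, 0, 2]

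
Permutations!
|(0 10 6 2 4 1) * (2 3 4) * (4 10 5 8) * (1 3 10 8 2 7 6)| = 21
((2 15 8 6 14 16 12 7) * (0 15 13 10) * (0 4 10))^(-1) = ((0 15 8 6 14 16 12 7 2 13)(4 10))^(-1) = (0 13 2 7 12 16 14 6 8 15)(4 10)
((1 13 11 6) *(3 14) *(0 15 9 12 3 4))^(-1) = (0 4 14 3 12 9 15)(1 6 11 13)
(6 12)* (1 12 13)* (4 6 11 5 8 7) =[0, 12, 2, 3, 6, 8, 13, 4, 7, 9, 10, 5, 11, 1] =(1 12 11 5 8 7 4 6 13)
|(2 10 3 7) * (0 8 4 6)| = |(0 8 4 6)(2 10 3 7)| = 4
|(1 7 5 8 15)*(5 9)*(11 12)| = 6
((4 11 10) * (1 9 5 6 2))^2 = (1 5 2 9 6)(4 10 11)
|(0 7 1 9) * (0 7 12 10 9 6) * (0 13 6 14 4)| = 8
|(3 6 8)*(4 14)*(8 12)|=|(3 6 12 8)(4 14)|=4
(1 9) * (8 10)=[0, 9, 2, 3, 4, 5, 6, 7, 10, 1, 8]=(1 9)(8 10)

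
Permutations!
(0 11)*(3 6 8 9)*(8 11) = (0 8 9 3 6 11) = [8, 1, 2, 6, 4, 5, 11, 7, 9, 3, 10, 0]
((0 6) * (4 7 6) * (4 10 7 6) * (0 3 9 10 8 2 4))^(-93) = (0 9 4)(2 7 3)(6 8 10)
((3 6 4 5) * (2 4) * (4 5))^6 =(2 3)(5 6)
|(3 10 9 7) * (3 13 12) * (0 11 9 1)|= 9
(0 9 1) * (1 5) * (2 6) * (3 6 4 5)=(0 9 3 6 2 4 5 1)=[9, 0, 4, 6, 5, 1, 2, 7, 8, 3]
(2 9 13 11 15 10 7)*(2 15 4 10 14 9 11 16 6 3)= [0, 1, 11, 2, 10, 5, 3, 15, 8, 13, 7, 4, 12, 16, 9, 14, 6]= (2 11 4 10 7 15 14 9 13 16 6 3)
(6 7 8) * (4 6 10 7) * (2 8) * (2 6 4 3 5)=(2 8 10 7 6 3 5)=[0, 1, 8, 5, 4, 2, 3, 6, 10, 9, 7]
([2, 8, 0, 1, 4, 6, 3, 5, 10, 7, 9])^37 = (0 2)(1 5 10 3 7 8 6 9)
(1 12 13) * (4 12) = [0, 4, 2, 3, 12, 5, 6, 7, 8, 9, 10, 11, 13, 1] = (1 4 12 13)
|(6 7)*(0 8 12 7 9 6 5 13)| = |(0 8 12 7 5 13)(6 9)| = 6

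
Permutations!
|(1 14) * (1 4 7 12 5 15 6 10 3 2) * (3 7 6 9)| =12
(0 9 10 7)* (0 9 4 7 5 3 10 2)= (0 4 7 9 2)(3 10 5)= [4, 1, 0, 10, 7, 3, 6, 9, 8, 2, 5]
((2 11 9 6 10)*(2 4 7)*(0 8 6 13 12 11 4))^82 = (0 6)(2 4 7)(8 10)(9 12)(11 13)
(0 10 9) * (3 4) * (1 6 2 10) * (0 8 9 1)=(1 6 2 10)(3 4)(8 9)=[0, 6, 10, 4, 3, 5, 2, 7, 9, 8, 1]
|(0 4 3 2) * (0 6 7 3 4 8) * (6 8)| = 6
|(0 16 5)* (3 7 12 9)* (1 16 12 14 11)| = |(0 12 9 3 7 14 11 1 16 5)| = 10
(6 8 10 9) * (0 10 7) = (0 10 9 6 8 7) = [10, 1, 2, 3, 4, 5, 8, 0, 7, 6, 9]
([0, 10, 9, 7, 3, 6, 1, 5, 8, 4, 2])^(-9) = (10)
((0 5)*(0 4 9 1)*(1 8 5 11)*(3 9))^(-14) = ((0 11 1)(3 9 8 5 4))^(-14) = (0 11 1)(3 9 8 5 4)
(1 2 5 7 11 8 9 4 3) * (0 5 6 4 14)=(0 5 7 11 8 9 14)(1 2 6 4 3)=[5, 2, 6, 1, 3, 7, 4, 11, 9, 14, 10, 8, 12, 13, 0]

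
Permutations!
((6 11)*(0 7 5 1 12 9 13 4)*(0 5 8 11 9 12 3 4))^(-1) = ((0 7 8 11 6 9 13)(1 3 4 5))^(-1) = (0 13 9 6 11 8 7)(1 5 4 3)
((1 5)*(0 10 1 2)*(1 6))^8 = ((0 10 6 1 5 2))^8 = (0 6 5)(1 2 10)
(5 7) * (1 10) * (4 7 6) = (1 10)(4 7 5 6) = [0, 10, 2, 3, 7, 6, 4, 5, 8, 9, 1]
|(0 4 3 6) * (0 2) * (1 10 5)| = |(0 4 3 6 2)(1 10 5)| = 15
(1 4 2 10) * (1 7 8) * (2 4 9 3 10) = (1 9 3 10 7 8) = [0, 9, 2, 10, 4, 5, 6, 8, 1, 3, 7]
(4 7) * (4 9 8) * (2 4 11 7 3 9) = (2 4 3 9 8 11 7) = [0, 1, 4, 9, 3, 5, 6, 2, 11, 8, 10, 7]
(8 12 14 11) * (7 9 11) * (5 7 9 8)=(5 7 8 12 14 9 11)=[0, 1, 2, 3, 4, 7, 6, 8, 12, 11, 10, 5, 14, 13, 9]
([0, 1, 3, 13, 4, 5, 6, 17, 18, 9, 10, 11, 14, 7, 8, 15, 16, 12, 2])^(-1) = [0, 1, 18, 2, 4, 5, 6, 13, 14, 9, 10, 11, 17, 3, 12, 15, 16, 7, 8]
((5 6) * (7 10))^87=(5 6)(7 10)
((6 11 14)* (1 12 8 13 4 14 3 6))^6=(14)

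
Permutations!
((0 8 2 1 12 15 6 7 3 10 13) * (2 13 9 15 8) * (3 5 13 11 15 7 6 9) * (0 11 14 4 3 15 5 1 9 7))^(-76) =(0 9 2)(1 3 12 10 8 15 14 7 4)(5 11 13)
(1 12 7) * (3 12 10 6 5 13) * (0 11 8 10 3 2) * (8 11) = [8, 3, 0, 12, 4, 13, 5, 1, 10, 9, 6, 11, 7, 2] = (0 8 10 6 5 13 2)(1 3 12 7)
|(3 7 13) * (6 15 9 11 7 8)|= 8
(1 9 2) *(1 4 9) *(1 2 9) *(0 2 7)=[2, 7, 4, 3, 1, 5, 6, 0, 8, 9]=(9)(0 2 4 1 7)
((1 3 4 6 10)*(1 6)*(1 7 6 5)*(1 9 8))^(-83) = (1 9 10 7 3 8 5 6 4)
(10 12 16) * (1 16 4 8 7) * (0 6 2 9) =(0 6 2 9)(1 16 10 12 4 8 7) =[6, 16, 9, 3, 8, 5, 2, 1, 7, 0, 12, 11, 4, 13, 14, 15, 10]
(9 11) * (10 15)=(9 11)(10 15)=[0, 1, 2, 3, 4, 5, 6, 7, 8, 11, 15, 9, 12, 13, 14, 10]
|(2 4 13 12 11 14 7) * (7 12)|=|(2 4 13 7)(11 14 12)|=12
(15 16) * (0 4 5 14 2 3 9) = [4, 1, 3, 9, 5, 14, 6, 7, 8, 0, 10, 11, 12, 13, 2, 16, 15] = (0 4 5 14 2 3 9)(15 16)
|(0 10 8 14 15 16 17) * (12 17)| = |(0 10 8 14 15 16 12 17)| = 8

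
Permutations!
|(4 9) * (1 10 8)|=6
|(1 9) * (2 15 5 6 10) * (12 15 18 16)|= |(1 9)(2 18 16 12 15 5 6 10)|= 8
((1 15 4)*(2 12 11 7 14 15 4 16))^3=(1 4)(2 7 16 11 15 12 14)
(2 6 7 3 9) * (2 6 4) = (2 4)(3 9 6 7) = [0, 1, 4, 9, 2, 5, 7, 3, 8, 6]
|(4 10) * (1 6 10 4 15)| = 4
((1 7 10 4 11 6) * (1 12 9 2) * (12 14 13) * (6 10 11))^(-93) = (1 14 7 13 11 12 10 9 4 2 6)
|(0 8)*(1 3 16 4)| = 4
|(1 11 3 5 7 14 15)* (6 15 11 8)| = 20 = |(1 8 6 15)(3 5 7 14 11)|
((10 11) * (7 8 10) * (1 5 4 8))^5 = ((1 5 4 8 10 11 7))^5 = (1 11 8 5 7 10 4)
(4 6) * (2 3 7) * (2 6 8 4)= (2 3 7 6)(4 8)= [0, 1, 3, 7, 8, 5, 2, 6, 4]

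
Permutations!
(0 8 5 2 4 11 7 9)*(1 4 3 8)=[1, 4, 3, 8, 11, 2, 6, 9, 5, 0, 10, 7]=(0 1 4 11 7 9)(2 3 8 5)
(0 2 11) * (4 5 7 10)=(0 2 11)(4 5 7 10)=[2, 1, 11, 3, 5, 7, 6, 10, 8, 9, 4, 0]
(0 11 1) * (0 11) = (1 11) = [0, 11, 2, 3, 4, 5, 6, 7, 8, 9, 10, 1]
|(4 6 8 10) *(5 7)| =|(4 6 8 10)(5 7)| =4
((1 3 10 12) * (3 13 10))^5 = (1 13 10 12) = ((1 13 10 12))^5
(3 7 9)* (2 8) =[0, 1, 8, 7, 4, 5, 6, 9, 2, 3] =(2 8)(3 7 9)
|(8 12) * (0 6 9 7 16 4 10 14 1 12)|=11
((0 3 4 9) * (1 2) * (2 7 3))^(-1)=(0 9 4 3 7 1 2)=((0 2 1 7 3 4 9))^(-1)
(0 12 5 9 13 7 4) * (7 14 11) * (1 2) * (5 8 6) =(0 12 8 6 5 9 13 14 11 7 4)(1 2) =[12, 2, 1, 3, 0, 9, 5, 4, 6, 13, 10, 7, 8, 14, 11]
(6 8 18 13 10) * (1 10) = (1 10 6 8 18 13) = [0, 10, 2, 3, 4, 5, 8, 7, 18, 9, 6, 11, 12, 1, 14, 15, 16, 17, 13]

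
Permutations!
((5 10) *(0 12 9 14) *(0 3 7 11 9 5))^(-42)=((0 12 5 10)(3 7 11 9 14))^(-42)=(0 5)(3 9 7 14 11)(10 12)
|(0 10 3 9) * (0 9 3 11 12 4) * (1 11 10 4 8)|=|(0 4)(1 11 12 8)|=4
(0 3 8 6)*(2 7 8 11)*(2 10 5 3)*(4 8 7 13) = (0 2 13 4 8 6)(3 11 10 5) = [2, 1, 13, 11, 8, 3, 0, 7, 6, 9, 5, 10, 12, 4]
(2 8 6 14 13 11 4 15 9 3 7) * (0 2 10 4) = (0 2 8 6 14 13 11)(3 7 10 4 15 9) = [2, 1, 8, 7, 15, 5, 14, 10, 6, 3, 4, 0, 12, 11, 13, 9]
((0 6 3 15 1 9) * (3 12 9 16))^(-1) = ((0 6 12 9)(1 16 3 15))^(-1) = (0 9 12 6)(1 15 3 16)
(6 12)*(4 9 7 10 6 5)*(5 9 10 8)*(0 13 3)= (0 13 3)(4 10 6 12 9 7 8 5)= [13, 1, 2, 0, 10, 4, 12, 8, 5, 7, 6, 11, 9, 3]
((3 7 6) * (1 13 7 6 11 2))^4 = (1 2 11 7 13)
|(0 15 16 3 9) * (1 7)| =|(0 15 16 3 9)(1 7)| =10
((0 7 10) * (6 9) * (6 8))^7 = (0 7 10)(6 9 8)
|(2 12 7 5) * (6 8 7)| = 6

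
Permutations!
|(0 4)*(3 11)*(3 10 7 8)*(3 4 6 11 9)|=14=|(0 6 11 10 7 8 4)(3 9)|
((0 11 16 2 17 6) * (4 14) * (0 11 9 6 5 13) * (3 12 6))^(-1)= ((0 9 3 12 6 11 16 2 17 5 13)(4 14))^(-1)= (0 13 5 17 2 16 11 6 12 3 9)(4 14)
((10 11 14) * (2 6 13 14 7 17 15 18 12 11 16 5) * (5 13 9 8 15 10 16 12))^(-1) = (2 5 18 15 8 9 6)(7 11 12 10 17)(13 16 14) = ((2 6 9 8 15 18 5)(7 17 10 12 11)(13 14 16))^(-1)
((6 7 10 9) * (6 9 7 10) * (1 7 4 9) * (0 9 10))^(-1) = ((0 9 1 7 6)(4 10))^(-1) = (0 6 7 1 9)(4 10)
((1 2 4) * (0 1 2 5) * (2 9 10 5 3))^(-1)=(0 5 10 9 4 2 3 1)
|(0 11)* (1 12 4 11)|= 5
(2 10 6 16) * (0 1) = (0 1)(2 10 6 16) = [1, 0, 10, 3, 4, 5, 16, 7, 8, 9, 6, 11, 12, 13, 14, 15, 2]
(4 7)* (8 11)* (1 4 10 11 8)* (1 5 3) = (1 4 7 10 11 5 3) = [0, 4, 2, 1, 7, 3, 6, 10, 8, 9, 11, 5]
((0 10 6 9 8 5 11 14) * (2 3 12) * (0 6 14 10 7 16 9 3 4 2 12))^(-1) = (0 3 6 14 10 11 5 8 9 16 7)(2 4)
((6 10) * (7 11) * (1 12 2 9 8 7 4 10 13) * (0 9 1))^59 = (0 4 9 10 8 6 7 13 11)(1 2 12)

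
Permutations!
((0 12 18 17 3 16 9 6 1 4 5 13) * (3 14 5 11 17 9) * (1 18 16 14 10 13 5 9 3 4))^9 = (0 12 16 4 11 17 10 13)(3 18 6 9 14)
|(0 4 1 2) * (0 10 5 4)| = 5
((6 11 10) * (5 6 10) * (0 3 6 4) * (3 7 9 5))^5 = (3 11 6)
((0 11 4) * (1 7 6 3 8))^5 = ((0 11 4)(1 7 6 3 8))^5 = (0 4 11)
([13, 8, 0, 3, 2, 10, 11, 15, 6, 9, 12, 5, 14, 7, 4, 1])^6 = [6, 12, 8, 3, 1, 0, 4, 5, 14, 9, 13, 2, 7, 11, 15, 10]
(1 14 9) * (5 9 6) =(1 14 6 5 9) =[0, 14, 2, 3, 4, 9, 5, 7, 8, 1, 10, 11, 12, 13, 6]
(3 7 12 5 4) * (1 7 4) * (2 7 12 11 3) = (1 12 5)(2 7 11 3 4) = [0, 12, 7, 4, 2, 1, 6, 11, 8, 9, 10, 3, 5]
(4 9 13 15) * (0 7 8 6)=[7, 1, 2, 3, 9, 5, 0, 8, 6, 13, 10, 11, 12, 15, 14, 4]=(0 7 8 6)(4 9 13 15)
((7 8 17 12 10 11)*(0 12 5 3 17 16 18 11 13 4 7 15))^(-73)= (0 4 18 12 7 11 10 8 15 13 16)(3 5 17)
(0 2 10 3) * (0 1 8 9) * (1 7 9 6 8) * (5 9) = (0 2 10 3 7 5 9)(6 8) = [2, 1, 10, 7, 4, 9, 8, 5, 6, 0, 3]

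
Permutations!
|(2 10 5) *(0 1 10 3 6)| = |(0 1 10 5 2 3 6)| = 7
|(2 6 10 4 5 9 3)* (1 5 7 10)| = 6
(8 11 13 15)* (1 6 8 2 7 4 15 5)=(1 6 8 11 13 5)(2 7 4 15)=[0, 6, 7, 3, 15, 1, 8, 4, 11, 9, 10, 13, 12, 5, 14, 2]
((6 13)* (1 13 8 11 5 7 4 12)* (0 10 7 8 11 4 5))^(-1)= ((0 10 7 5 8 4 12 1 13 6 11))^(-1)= (0 11 6 13 1 12 4 8 5 7 10)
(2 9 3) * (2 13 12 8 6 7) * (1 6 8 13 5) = (1 6 7 2 9 3 5)(12 13) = [0, 6, 9, 5, 4, 1, 7, 2, 8, 3, 10, 11, 13, 12]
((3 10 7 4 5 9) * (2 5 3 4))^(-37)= (2 10 4 5 7 3 9)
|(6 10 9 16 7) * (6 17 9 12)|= |(6 10 12)(7 17 9 16)|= 12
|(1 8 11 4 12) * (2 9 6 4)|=|(1 8 11 2 9 6 4 12)|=8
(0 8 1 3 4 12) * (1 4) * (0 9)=(0 8 4 12 9)(1 3)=[8, 3, 2, 1, 12, 5, 6, 7, 4, 0, 10, 11, 9]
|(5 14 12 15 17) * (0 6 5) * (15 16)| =8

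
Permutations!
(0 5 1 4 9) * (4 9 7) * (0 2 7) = (0 5 1 9 2 7 4) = [5, 9, 7, 3, 0, 1, 6, 4, 8, 2]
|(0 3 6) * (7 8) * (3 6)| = 2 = |(0 6)(7 8)|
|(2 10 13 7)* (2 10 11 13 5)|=|(2 11 13 7 10 5)|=6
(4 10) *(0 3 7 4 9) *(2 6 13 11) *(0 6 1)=[3, 0, 1, 7, 10, 5, 13, 4, 8, 6, 9, 2, 12, 11]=(0 3 7 4 10 9 6 13 11 2 1)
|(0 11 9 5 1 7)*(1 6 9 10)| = |(0 11 10 1 7)(5 6 9)| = 15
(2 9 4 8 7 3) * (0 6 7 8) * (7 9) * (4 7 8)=(0 6 9 7 3 2 8 4)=[6, 1, 8, 2, 0, 5, 9, 3, 4, 7]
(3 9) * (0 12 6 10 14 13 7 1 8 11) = (0 12 6 10 14 13 7 1 8 11)(3 9) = [12, 8, 2, 9, 4, 5, 10, 1, 11, 3, 14, 0, 6, 7, 13]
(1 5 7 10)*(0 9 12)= (0 9 12)(1 5 7 10)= [9, 5, 2, 3, 4, 7, 6, 10, 8, 12, 1, 11, 0]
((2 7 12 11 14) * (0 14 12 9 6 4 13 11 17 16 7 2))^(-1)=(0 14)(4 6 9 7 16 17 12 11 13)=((0 14)(4 13 11 12 17 16 7 9 6))^(-1)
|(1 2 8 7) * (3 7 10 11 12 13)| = |(1 2 8 10 11 12 13 3 7)| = 9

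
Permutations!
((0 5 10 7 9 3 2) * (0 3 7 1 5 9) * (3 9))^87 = ((0 3 2 9 7)(1 5 10))^87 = (10)(0 2 7 3 9)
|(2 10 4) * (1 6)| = |(1 6)(2 10 4)| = 6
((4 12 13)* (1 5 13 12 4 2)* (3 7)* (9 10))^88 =(13)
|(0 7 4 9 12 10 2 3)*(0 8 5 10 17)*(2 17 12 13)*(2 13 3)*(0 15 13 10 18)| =8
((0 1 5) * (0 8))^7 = (0 8 5 1)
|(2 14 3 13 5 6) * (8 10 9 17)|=|(2 14 3 13 5 6)(8 10 9 17)|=12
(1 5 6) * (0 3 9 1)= (0 3 9 1 5 6)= [3, 5, 2, 9, 4, 6, 0, 7, 8, 1]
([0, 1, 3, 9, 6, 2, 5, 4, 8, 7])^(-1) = (2 5 6 4 7 9 3)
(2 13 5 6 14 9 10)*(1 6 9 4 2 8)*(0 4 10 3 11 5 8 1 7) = (0 4 2 13 8 7)(1 6 14 10)(3 11 5 9) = [4, 6, 13, 11, 2, 9, 14, 0, 7, 3, 1, 5, 12, 8, 10]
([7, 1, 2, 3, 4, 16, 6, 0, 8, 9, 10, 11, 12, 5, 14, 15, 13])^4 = (5 16 13)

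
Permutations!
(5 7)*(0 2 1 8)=[2, 8, 1, 3, 4, 7, 6, 5, 0]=(0 2 1 8)(5 7)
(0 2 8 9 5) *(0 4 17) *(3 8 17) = (0 2 17)(3 8 9 5 4) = [2, 1, 17, 8, 3, 4, 6, 7, 9, 5, 10, 11, 12, 13, 14, 15, 16, 0]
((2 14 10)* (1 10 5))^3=((1 10 2 14 5))^3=(1 14 10 5 2)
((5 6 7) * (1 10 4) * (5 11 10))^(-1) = (1 4 10 11 7 6 5)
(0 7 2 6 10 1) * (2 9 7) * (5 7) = (0 2 6 10 1)(5 7 9) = [2, 0, 6, 3, 4, 7, 10, 9, 8, 5, 1]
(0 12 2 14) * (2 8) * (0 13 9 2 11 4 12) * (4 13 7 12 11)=(2 14 7 12 8 4 11 13 9)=[0, 1, 14, 3, 11, 5, 6, 12, 4, 2, 10, 13, 8, 9, 7]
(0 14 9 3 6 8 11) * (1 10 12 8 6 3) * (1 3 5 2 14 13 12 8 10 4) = [13, 4, 14, 5, 1, 2, 6, 7, 11, 3, 8, 0, 10, 12, 9] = (0 13 12 10 8 11)(1 4)(2 14 9 3 5)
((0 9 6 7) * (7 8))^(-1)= (0 7 8 6 9)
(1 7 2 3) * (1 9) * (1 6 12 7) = [0, 1, 3, 9, 4, 5, 12, 2, 8, 6, 10, 11, 7] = (2 3 9 6 12 7)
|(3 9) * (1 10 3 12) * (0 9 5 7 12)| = |(0 9)(1 10 3 5 7 12)| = 6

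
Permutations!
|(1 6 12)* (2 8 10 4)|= |(1 6 12)(2 8 10 4)|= 12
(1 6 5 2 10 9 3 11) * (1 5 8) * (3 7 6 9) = [0, 9, 10, 11, 4, 2, 8, 6, 1, 7, 3, 5] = (1 9 7 6 8)(2 10 3 11 5)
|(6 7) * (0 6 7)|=|(7)(0 6)|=2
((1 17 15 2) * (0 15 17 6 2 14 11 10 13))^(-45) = (17)(0 11)(10 15)(13 14)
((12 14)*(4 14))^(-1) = (4 12 14)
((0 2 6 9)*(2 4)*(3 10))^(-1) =(0 9 6 2 4)(3 10)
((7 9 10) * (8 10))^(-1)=((7 9 8 10))^(-1)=(7 10 8 9)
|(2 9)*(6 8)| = |(2 9)(6 8)| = 2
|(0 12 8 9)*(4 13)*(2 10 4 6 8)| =9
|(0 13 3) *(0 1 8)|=|(0 13 3 1 8)|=5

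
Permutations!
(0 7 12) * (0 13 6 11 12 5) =(0 7 5)(6 11 12 13) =[7, 1, 2, 3, 4, 0, 11, 5, 8, 9, 10, 12, 13, 6]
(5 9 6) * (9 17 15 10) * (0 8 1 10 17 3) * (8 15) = (0 15 17 8 1 10 9 6 5 3) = [15, 10, 2, 0, 4, 3, 5, 7, 1, 6, 9, 11, 12, 13, 14, 17, 16, 8]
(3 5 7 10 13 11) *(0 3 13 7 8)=[3, 1, 2, 5, 4, 8, 6, 10, 0, 9, 7, 13, 12, 11]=(0 3 5 8)(7 10)(11 13)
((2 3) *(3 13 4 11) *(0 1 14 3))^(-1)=(0 11 4 13 2 3 14 1)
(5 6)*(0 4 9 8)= (0 4 9 8)(5 6)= [4, 1, 2, 3, 9, 6, 5, 7, 0, 8]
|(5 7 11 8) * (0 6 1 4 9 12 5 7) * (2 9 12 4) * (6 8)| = |(0 8 7 11 6 1 2 9 4 12 5)| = 11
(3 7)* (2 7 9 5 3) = (2 7)(3 9 5) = [0, 1, 7, 9, 4, 3, 6, 2, 8, 5]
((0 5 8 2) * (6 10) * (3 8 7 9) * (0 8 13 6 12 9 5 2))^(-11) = (0 2 8)(3 13 6 10 12 9)(5 7)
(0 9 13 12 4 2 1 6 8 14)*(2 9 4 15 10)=(0 4 9 13 12 15 10 2 1 6 8 14)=[4, 6, 1, 3, 9, 5, 8, 7, 14, 13, 2, 11, 15, 12, 0, 10]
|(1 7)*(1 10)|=3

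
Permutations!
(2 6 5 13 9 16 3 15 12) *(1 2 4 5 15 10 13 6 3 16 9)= (16)(1 2 3 10 13)(4 5 6 15 12)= [0, 2, 3, 10, 5, 6, 15, 7, 8, 9, 13, 11, 4, 1, 14, 12, 16]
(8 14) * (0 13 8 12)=(0 13 8 14 12)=[13, 1, 2, 3, 4, 5, 6, 7, 14, 9, 10, 11, 0, 8, 12]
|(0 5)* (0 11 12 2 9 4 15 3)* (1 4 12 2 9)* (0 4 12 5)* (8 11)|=21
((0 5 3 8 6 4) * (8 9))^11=((0 5 3 9 8 6 4))^11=(0 8 5 6 3 4 9)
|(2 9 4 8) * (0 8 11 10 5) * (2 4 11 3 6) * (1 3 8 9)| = 20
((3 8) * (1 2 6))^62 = ((1 2 6)(3 8))^62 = (8)(1 6 2)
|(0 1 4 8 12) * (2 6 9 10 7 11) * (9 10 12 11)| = 11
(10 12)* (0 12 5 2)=[12, 1, 0, 3, 4, 2, 6, 7, 8, 9, 5, 11, 10]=(0 12 10 5 2)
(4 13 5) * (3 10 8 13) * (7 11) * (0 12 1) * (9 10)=(0 12 1)(3 9 10 8 13 5 4)(7 11)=[12, 0, 2, 9, 3, 4, 6, 11, 13, 10, 8, 7, 1, 5]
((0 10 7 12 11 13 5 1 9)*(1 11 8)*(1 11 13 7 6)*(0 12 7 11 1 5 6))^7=(0 10)(1 8 12 9)(5 13 6)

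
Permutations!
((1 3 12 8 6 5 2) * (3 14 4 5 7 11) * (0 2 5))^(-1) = (0 4 14 1 2)(3 11 7 6 8 12)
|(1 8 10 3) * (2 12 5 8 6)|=8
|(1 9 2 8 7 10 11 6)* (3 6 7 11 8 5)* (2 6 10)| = |(1 9 6)(2 5 3 10 8 11 7)| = 21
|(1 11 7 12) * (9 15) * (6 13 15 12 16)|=9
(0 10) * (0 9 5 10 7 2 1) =(0 7 2 1)(5 10 9) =[7, 0, 1, 3, 4, 10, 6, 2, 8, 5, 9]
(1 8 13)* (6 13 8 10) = (1 10 6 13) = [0, 10, 2, 3, 4, 5, 13, 7, 8, 9, 6, 11, 12, 1]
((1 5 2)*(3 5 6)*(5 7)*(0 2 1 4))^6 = (1 6 3 7 5)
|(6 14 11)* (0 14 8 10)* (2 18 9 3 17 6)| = |(0 14 11 2 18 9 3 17 6 8 10)| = 11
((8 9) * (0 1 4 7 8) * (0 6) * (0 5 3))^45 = (9)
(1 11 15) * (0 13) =(0 13)(1 11 15) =[13, 11, 2, 3, 4, 5, 6, 7, 8, 9, 10, 15, 12, 0, 14, 1]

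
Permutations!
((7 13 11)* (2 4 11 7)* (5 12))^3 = (5 12)(7 13)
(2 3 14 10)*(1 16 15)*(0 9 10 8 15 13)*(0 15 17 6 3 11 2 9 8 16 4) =(0 8 17 6 3 14 16 13 15 1 4)(2 11)(9 10) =[8, 4, 11, 14, 0, 5, 3, 7, 17, 10, 9, 2, 12, 15, 16, 1, 13, 6]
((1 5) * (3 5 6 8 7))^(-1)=(1 5 3 7 8 6)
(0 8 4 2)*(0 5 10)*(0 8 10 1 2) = (0 10 8 4)(1 2 5) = [10, 2, 5, 3, 0, 1, 6, 7, 4, 9, 8]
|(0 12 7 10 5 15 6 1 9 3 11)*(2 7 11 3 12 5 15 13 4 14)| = 14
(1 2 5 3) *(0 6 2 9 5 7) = (0 6 2 7)(1 9 5 3) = [6, 9, 7, 1, 4, 3, 2, 0, 8, 5]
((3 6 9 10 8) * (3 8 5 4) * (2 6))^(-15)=(2 3 4 5 10 9 6)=((2 6 9 10 5 4 3))^(-15)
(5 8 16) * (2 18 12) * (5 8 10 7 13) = [0, 1, 18, 3, 4, 10, 6, 13, 16, 9, 7, 11, 2, 5, 14, 15, 8, 17, 12] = (2 18 12)(5 10 7 13)(8 16)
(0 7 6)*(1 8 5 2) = (0 7 6)(1 8 5 2) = [7, 8, 1, 3, 4, 2, 0, 6, 5]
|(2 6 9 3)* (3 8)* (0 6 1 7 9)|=|(0 6)(1 7 9 8 3 2)|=6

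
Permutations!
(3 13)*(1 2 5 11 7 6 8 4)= (1 2 5 11 7 6 8 4)(3 13)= [0, 2, 5, 13, 1, 11, 8, 6, 4, 9, 10, 7, 12, 3]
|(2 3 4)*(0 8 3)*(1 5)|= |(0 8 3 4 2)(1 5)|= 10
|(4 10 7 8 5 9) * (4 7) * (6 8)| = |(4 10)(5 9 7 6 8)| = 10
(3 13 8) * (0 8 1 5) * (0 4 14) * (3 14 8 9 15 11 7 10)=(0 9 15 11 7 10 3 13 1 5 4 8 14)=[9, 5, 2, 13, 8, 4, 6, 10, 14, 15, 3, 7, 12, 1, 0, 11]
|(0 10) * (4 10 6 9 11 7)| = 7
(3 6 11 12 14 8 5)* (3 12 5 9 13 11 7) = [0, 1, 2, 6, 4, 12, 7, 3, 9, 13, 10, 5, 14, 11, 8] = (3 6 7)(5 12 14 8 9 13 11)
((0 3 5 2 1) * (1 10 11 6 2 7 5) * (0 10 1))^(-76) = (1 2 6 11 10)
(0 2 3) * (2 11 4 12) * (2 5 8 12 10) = (0 11 4 10 2 3)(5 8 12) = [11, 1, 3, 0, 10, 8, 6, 7, 12, 9, 2, 4, 5]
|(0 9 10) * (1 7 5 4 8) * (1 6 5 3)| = 12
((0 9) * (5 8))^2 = ((0 9)(5 8))^2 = (9)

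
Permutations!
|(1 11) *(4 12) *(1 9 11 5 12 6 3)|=|(1 5 12 4 6 3)(9 11)|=6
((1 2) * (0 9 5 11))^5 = ((0 9 5 11)(1 2))^5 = (0 9 5 11)(1 2)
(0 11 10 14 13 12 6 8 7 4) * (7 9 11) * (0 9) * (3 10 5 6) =[7, 1, 2, 10, 9, 6, 8, 4, 0, 11, 14, 5, 3, 12, 13] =(0 7 4 9 11 5 6 8)(3 10 14 13 12)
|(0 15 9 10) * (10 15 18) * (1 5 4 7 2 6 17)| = 42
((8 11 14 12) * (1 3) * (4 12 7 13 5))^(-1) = ((1 3)(4 12 8 11 14 7 13 5))^(-1) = (1 3)(4 5 13 7 14 11 8 12)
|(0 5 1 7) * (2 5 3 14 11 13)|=|(0 3 14 11 13 2 5 1 7)|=9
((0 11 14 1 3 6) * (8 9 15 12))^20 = ((0 11 14 1 3 6)(8 9 15 12))^20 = (15)(0 14 3)(1 6 11)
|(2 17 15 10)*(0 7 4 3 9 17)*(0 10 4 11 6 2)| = |(0 7 11 6 2 10)(3 9 17 15 4)| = 30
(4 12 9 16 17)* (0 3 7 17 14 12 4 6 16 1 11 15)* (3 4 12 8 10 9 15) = (0 4 12 15)(1 11 3 7 17 6 16 14 8 10 9) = [4, 11, 2, 7, 12, 5, 16, 17, 10, 1, 9, 3, 15, 13, 8, 0, 14, 6]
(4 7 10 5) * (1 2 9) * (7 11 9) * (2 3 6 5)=(1 3 6 5 4 11 9)(2 7 10)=[0, 3, 7, 6, 11, 4, 5, 10, 8, 1, 2, 9]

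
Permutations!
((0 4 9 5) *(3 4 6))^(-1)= (0 5 9 4 3 6)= ((0 6 3 4 9 5))^(-1)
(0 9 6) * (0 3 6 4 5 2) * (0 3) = [9, 1, 3, 6, 5, 2, 0, 7, 8, 4] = (0 9 4 5 2 3 6)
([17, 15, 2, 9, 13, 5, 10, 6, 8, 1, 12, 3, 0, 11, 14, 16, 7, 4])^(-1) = (0 12 10 6 7 16 15 1 9 3 11 13 4 17)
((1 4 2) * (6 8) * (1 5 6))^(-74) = (1 6 2)(4 8 5)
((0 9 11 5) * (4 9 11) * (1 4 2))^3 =((0 11 5)(1 4 9 2))^3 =(11)(1 2 9 4)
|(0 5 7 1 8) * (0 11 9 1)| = |(0 5 7)(1 8 11 9)| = 12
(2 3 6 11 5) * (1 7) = (1 7)(2 3 6 11 5) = [0, 7, 3, 6, 4, 2, 11, 1, 8, 9, 10, 5]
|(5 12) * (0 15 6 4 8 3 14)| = 14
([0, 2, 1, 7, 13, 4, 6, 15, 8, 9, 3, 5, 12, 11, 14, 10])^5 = [0, 2, 1, 7, 13, 4, 6, 15, 8, 9, 3, 5, 12, 11, 14, 10]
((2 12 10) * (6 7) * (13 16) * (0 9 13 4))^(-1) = ((0 9 13 16 4)(2 12 10)(6 7))^(-1) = (0 4 16 13 9)(2 10 12)(6 7)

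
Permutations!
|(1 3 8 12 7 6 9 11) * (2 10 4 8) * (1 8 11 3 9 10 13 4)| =|(1 9 3 2 13 4 11 8 12 7 6 10)| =12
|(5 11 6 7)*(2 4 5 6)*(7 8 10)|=|(2 4 5 11)(6 8 10 7)|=4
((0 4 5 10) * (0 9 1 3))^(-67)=(0 10 3 5 1 4 9)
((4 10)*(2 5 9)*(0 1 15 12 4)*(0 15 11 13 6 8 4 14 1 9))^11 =((0 9 2 5)(1 11 13 6 8 4 10 15 12 14))^11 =(0 5 2 9)(1 11 13 6 8 4 10 15 12 14)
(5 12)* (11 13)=[0, 1, 2, 3, 4, 12, 6, 7, 8, 9, 10, 13, 5, 11]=(5 12)(11 13)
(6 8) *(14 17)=(6 8)(14 17)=[0, 1, 2, 3, 4, 5, 8, 7, 6, 9, 10, 11, 12, 13, 17, 15, 16, 14]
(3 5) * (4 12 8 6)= (3 5)(4 12 8 6)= [0, 1, 2, 5, 12, 3, 4, 7, 6, 9, 10, 11, 8]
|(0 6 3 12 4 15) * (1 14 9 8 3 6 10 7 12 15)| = |(0 10 7 12 4 1 14 9 8 3 15)| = 11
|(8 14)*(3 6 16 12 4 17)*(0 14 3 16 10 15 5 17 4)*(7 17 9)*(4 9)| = 14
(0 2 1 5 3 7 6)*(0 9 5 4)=(0 2 1 4)(3 7 6 9 5)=[2, 4, 1, 7, 0, 3, 9, 6, 8, 5]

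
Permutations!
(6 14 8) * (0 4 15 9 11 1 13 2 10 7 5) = (0 4 15 9 11 1 13 2 10 7 5)(6 14 8) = [4, 13, 10, 3, 15, 0, 14, 5, 6, 11, 7, 1, 12, 2, 8, 9]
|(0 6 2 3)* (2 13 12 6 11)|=|(0 11 2 3)(6 13 12)|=12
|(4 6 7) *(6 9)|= 4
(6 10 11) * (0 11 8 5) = (0 11 6 10 8 5) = [11, 1, 2, 3, 4, 0, 10, 7, 5, 9, 8, 6]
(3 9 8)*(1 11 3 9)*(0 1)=(0 1 11 3)(8 9)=[1, 11, 2, 0, 4, 5, 6, 7, 9, 8, 10, 3]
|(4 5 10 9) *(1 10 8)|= 6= |(1 10 9 4 5 8)|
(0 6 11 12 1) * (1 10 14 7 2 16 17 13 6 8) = (0 8 1)(2 16 17 13 6 11 12 10 14 7) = [8, 0, 16, 3, 4, 5, 11, 2, 1, 9, 14, 12, 10, 6, 7, 15, 17, 13]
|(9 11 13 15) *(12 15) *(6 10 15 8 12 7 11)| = 12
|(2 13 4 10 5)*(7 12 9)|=15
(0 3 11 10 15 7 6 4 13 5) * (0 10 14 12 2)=(0 3 11 14 12 2)(4 13 5 10 15 7 6)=[3, 1, 0, 11, 13, 10, 4, 6, 8, 9, 15, 14, 2, 5, 12, 7]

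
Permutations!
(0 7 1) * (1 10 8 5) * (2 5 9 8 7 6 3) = [6, 0, 5, 2, 4, 1, 3, 10, 9, 8, 7] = (0 6 3 2 5 1)(7 10)(8 9)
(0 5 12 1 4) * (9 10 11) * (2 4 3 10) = (0 5 12 1 3 10 11 9 2 4) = [5, 3, 4, 10, 0, 12, 6, 7, 8, 2, 11, 9, 1]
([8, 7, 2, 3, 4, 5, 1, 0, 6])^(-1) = (0 7 1 6 8)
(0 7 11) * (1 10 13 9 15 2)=(0 7 11)(1 10 13 9 15 2)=[7, 10, 1, 3, 4, 5, 6, 11, 8, 15, 13, 0, 12, 9, 14, 2]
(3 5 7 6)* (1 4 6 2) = (1 4 6 3 5 7 2) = [0, 4, 1, 5, 6, 7, 3, 2]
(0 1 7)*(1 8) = (0 8 1 7) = [8, 7, 2, 3, 4, 5, 6, 0, 1]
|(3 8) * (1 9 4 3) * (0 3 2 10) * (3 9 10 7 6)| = |(0 9 4 2 7 6 3 8 1 10)| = 10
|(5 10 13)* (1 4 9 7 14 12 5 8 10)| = 21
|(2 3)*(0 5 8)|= |(0 5 8)(2 3)|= 6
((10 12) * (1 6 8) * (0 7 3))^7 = (0 7 3)(1 6 8)(10 12) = ((0 7 3)(1 6 8)(10 12))^7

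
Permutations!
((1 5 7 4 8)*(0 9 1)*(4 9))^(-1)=((0 4 8)(1 5 7 9))^(-1)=(0 8 4)(1 9 7 5)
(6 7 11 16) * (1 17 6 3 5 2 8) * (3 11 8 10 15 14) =(1 17 6 7 8)(2 10 15 14 3 5)(11 16) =[0, 17, 10, 5, 4, 2, 7, 8, 1, 9, 15, 16, 12, 13, 3, 14, 11, 6]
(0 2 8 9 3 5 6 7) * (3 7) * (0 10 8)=(0 2)(3 5 6)(7 10 8 9)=[2, 1, 0, 5, 4, 6, 3, 10, 9, 7, 8]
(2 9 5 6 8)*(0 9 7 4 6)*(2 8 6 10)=(0 9 5)(2 7 4 10)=[9, 1, 7, 3, 10, 0, 6, 4, 8, 5, 2]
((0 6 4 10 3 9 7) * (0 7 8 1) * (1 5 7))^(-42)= (0 7 8 3 4)(1 5 9 10 6)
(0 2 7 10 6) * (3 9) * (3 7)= (0 2 3 9 7 10 6)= [2, 1, 3, 9, 4, 5, 0, 10, 8, 7, 6]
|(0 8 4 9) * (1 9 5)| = 6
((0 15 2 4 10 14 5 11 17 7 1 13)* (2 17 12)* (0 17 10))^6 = (0 12 14)(1 17)(2 5 15)(4 11 10)(7 13)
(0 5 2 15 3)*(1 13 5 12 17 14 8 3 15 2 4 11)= (0 12 17 14 8 3)(1 13 5 4 11)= [12, 13, 2, 0, 11, 4, 6, 7, 3, 9, 10, 1, 17, 5, 8, 15, 16, 14]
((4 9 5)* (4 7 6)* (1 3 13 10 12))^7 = ((1 3 13 10 12)(4 9 5 7 6))^7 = (1 13 12 3 10)(4 5 6 9 7)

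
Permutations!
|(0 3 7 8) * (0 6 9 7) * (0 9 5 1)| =8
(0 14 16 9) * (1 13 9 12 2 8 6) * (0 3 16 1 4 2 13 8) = (0 14 1 8 6 4 2)(3 16 12 13 9) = [14, 8, 0, 16, 2, 5, 4, 7, 6, 3, 10, 11, 13, 9, 1, 15, 12]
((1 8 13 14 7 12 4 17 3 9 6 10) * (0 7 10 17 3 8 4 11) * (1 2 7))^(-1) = ((0 1 4 3 9 6 17 8 13 14 10 2 7 12 11))^(-1) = (0 11 12 7 2 10 14 13 8 17 6 9 3 4 1)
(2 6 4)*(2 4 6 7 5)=[0, 1, 7, 3, 4, 2, 6, 5]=(2 7 5)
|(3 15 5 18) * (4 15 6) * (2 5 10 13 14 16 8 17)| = |(2 5 18 3 6 4 15 10 13 14 16 8 17)| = 13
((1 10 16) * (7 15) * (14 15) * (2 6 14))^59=(1 16 10)(2 7 15 14 6)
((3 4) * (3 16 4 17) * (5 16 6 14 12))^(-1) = (3 17)(4 16 5 12 14 6)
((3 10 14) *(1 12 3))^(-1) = (1 14 10 3 12)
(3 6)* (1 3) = (1 3 6) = [0, 3, 2, 6, 4, 5, 1]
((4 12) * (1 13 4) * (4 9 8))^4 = ((1 13 9 8 4 12))^4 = (1 4 9)(8 13 12)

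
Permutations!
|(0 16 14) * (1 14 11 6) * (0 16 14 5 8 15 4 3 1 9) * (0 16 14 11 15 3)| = |(0 11 6 9 16 15 4)(1 5 8 3)| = 28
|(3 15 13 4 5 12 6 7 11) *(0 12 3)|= 5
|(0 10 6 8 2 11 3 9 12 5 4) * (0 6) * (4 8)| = |(0 10)(2 11 3 9 12 5 8)(4 6)| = 14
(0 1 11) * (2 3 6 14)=[1, 11, 3, 6, 4, 5, 14, 7, 8, 9, 10, 0, 12, 13, 2]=(0 1 11)(2 3 6 14)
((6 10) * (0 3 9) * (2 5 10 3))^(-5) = (0 5 6 9 2 10 3)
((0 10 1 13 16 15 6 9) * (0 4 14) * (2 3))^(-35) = (0 15)(1 9)(2 3)(4 13)(6 10)(14 16)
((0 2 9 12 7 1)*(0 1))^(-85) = (12)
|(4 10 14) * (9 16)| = 6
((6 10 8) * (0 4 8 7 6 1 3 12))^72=(12)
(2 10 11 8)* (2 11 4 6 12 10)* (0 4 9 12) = [4, 1, 2, 3, 6, 5, 0, 7, 11, 12, 9, 8, 10] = (0 4 6)(8 11)(9 12 10)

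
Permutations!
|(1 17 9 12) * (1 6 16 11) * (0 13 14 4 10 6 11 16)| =30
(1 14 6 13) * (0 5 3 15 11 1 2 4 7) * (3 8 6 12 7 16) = (0 5 8 6 13 2 4 16 3 15 11 1 14 12 7) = [5, 14, 4, 15, 16, 8, 13, 0, 6, 9, 10, 1, 7, 2, 12, 11, 3]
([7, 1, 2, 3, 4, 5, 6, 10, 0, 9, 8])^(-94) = [10, 1, 2, 3, 4, 5, 6, 8, 7, 9, 0]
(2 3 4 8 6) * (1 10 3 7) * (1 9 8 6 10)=[0, 1, 7, 4, 6, 5, 2, 9, 10, 8, 3]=(2 7 9 8 10 3 4 6)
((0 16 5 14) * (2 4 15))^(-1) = ((0 16 5 14)(2 4 15))^(-1) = (0 14 5 16)(2 15 4)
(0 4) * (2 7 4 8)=(0 8 2 7 4)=[8, 1, 7, 3, 0, 5, 6, 4, 2]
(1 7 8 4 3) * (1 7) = [0, 1, 2, 7, 3, 5, 6, 8, 4] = (3 7 8 4)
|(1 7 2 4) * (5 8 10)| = 12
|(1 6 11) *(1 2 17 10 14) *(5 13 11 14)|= 6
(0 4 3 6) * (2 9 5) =(0 4 3 6)(2 9 5) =[4, 1, 9, 6, 3, 2, 0, 7, 8, 5]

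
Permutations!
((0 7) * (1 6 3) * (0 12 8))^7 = (0 8 12 7)(1 6 3)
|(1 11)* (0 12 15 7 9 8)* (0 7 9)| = |(0 12 15 9 8 7)(1 11)| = 6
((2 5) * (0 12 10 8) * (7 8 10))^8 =((0 12 7 8)(2 5))^8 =(12)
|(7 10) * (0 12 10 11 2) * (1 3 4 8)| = |(0 12 10 7 11 2)(1 3 4 8)| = 12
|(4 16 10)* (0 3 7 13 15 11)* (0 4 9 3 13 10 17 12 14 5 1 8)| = 12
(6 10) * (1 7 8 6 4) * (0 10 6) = [10, 7, 2, 3, 1, 5, 6, 8, 0, 9, 4] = (0 10 4 1 7 8)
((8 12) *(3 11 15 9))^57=((3 11 15 9)(8 12))^57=(3 11 15 9)(8 12)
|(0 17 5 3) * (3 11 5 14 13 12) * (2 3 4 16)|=18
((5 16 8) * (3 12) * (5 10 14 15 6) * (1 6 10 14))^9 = (1 6 5 16 8 14 15 10)(3 12)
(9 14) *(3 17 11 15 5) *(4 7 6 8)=(3 17 11 15 5)(4 7 6 8)(9 14)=[0, 1, 2, 17, 7, 3, 8, 6, 4, 14, 10, 15, 12, 13, 9, 5, 16, 11]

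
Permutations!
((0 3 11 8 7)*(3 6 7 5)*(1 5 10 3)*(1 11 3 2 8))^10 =((0 6 7)(1 5 11)(2 8 10))^10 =(0 6 7)(1 5 11)(2 8 10)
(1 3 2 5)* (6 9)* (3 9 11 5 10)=[0, 9, 10, 2, 4, 1, 11, 7, 8, 6, 3, 5]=(1 9 6 11 5)(2 10 3)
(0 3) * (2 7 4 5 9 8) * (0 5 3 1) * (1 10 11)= (0 10 11 1)(2 7 4 3 5 9 8)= [10, 0, 7, 5, 3, 9, 6, 4, 2, 8, 11, 1]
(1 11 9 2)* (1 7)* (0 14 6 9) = (0 14 6 9 2 7 1 11) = [14, 11, 7, 3, 4, 5, 9, 1, 8, 2, 10, 0, 12, 13, 6]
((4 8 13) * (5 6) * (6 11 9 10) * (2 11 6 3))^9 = ((2 11 9 10 3)(4 8 13)(5 6))^9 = (13)(2 3 10 9 11)(5 6)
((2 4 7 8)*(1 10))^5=((1 10)(2 4 7 8))^5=(1 10)(2 4 7 8)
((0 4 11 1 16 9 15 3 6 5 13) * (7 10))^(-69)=(0 6 9 11 13 3 16 4 5 15 1)(7 10)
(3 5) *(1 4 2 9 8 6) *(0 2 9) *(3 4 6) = (0 2)(1 6)(3 5 4 9 8) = [2, 6, 0, 5, 9, 4, 1, 7, 3, 8]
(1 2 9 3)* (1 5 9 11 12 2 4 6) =(1 4 6)(2 11 12)(3 5 9) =[0, 4, 11, 5, 6, 9, 1, 7, 8, 3, 10, 12, 2]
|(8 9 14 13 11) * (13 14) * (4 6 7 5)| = 4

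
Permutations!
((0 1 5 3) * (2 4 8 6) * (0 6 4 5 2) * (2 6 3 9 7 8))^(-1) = ((0 1 6)(2 5 9 7 8 4))^(-1) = (0 6 1)(2 4 8 7 9 5)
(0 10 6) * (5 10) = (0 5 10 6) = [5, 1, 2, 3, 4, 10, 0, 7, 8, 9, 6]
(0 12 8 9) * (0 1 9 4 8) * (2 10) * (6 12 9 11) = [9, 11, 10, 3, 8, 5, 12, 7, 4, 1, 2, 6, 0] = (0 9 1 11 6 12)(2 10)(4 8)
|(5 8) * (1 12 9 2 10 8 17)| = |(1 12 9 2 10 8 5 17)| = 8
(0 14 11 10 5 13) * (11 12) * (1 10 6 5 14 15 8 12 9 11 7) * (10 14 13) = (0 15 8 12 7 1 14 9 11 6 5 10 13) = [15, 14, 2, 3, 4, 10, 5, 1, 12, 11, 13, 6, 7, 0, 9, 8]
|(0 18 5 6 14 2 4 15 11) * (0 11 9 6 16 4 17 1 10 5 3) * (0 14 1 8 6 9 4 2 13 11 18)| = 40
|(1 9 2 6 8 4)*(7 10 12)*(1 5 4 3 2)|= 12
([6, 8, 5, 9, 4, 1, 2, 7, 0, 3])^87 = (0 5)(1 6)(2 8)(3 9)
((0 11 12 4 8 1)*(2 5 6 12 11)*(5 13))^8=(0 1 8 4 12 6 5 13 2)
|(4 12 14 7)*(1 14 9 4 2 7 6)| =6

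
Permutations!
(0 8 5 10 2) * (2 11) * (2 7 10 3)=(0 8 5 3 2)(7 10 11)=[8, 1, 0, 2, 4, 3, 6, 10, 5, 9, 11, 7]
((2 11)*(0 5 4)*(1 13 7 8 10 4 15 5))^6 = ((0 1 13 7 8 10 4)(2 11)(5 15))^6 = (15)(0 4 10 8 7 13 1)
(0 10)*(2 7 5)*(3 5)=(0 10)(2 7 3 5)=[10, 1, 7, 5, 4, 2, 6, 3, 8, 9, 0]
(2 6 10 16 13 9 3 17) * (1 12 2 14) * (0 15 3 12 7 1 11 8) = [15, 7, 6, 17, 4, 5, 10, 1, 0, 12, 16, 8, 2, 9, 11, 3, 13, 14] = (0 15 3 17 14 11 8)(1 7)(2 6 10 16 13 9 12)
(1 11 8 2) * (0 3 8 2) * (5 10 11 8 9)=(0 3 9 5 10 11 2 1 8)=[3, 8, 1, 9, 4, 10, 6, 7, 0, 5, 11, 2]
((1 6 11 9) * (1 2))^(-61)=((1 6 11 9 2))^(-61)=(1 2 9 11 6)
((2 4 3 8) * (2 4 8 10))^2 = (2 4 10 8 3) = ((2 8 4 3 10))^2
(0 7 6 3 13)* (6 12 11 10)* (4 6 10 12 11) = (0 7 11 12 4 6 3 13) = [7, 1, 2, 13, 6, 5, 3, 11, 8, 9, 10, 12, 4, 0]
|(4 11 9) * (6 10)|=|(4 11 9)(6 10)|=6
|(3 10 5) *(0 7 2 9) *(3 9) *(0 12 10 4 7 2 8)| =|(0 2 3 4 7 8)(5 9 12 10)| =12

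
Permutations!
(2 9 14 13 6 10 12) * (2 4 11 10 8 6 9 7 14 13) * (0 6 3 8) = [6, 1, 7, 8, 11, 5, 0, 14, 3, 13, 12, 10, 4, 9, 2] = (0 6)(2 7 14)(3 8)(4 11 10 12)(9 13)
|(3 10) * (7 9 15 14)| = 4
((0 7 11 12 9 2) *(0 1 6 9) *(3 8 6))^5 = (0 7 11 12)(1 2 9 6 8 3)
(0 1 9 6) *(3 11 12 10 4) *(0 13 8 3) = (0 1 9 6 13 8 3 11 12 10 4) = [1, 9, 2, 11, 0, 5, 13, 7, 3, 6, 4, 12, 10, 8]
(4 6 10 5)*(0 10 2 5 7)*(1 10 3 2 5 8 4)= (0 3 2 8 4 6 5 1 10 7)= [3, 10, 8, 2, 6, 1, 5, 0, 4, 9, 7]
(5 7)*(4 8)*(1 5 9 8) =[0, 5, 2, 3, 1, 7, 6, 9, 4, 8] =(1 5 7 9 8 4)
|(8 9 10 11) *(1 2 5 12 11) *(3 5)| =|(1 2 3 5 12 11 8 9 10)| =9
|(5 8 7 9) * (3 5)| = |(3 5 8 7 9)| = 5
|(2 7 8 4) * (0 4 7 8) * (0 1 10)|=7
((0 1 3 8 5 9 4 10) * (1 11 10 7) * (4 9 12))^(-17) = (0 11 10)(1 12 3 4 8 7 5)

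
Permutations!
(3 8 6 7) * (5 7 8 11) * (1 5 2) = (1 5 7 3 11 2)(6 8) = [0, 5, 1, 11, 4, 7, 8, 3, 6, 9, 10, 2]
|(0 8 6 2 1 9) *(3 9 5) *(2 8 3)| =|(0 3 9)(1 5 2)(6 8)| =6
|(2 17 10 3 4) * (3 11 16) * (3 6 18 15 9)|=|(2 17 10 11 16 6 18 15 9 3 4)|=11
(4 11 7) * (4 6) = (4 11 7 6) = [0, 1, 2, 3, 11, 5, 4, 6, 8, 9, 10, 7]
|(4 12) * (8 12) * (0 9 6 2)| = 12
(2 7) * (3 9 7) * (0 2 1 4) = (0 2 3 9 7 1 4) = [2, 4, 3, 9, 0, 5, 6, 1, 8, 7]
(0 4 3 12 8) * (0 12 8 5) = [4, 1, 2, 8, 3, 0, 6, 7, 12, 9, 10, 11, 5] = (0 4 3 8 12 5)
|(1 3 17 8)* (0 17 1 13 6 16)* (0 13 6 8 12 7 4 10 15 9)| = 8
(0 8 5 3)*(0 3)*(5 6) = (0 8 6 5) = [8, 1, 2, 3, 4, 0, 5, 7, 6]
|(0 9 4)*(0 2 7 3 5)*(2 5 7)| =4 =|(0 9 4 5)(3 7)|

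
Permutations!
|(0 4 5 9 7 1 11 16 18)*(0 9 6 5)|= 6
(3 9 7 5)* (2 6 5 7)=(2 6 5 3 9)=[0, 1, 6, 9, 4, 3, 5, 7, 8, 2]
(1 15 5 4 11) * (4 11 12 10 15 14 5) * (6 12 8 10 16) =(1 14 5 11)(4 8 10 15)(6 12 16) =[0, 14, 2, 3, 8, 11, 12, 7, 10, 9, 15, 1, 16, 13, 5, 4, 6]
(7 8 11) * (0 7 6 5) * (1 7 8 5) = (0 8 11 6 1 7 5) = [8, 7, 2, 3, 4, 0, 1, 5, 11, 9, 10, 6]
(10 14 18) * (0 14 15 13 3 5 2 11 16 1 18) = (0 14)(1 18 10 15 13 3 5 2 11 16) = [14, 18, 11, 5, 4, 2, 6, 7, 8, 9, 15, 16, 12, 3, 0, 13, 1, 17, 10]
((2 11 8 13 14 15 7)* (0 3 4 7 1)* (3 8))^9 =(0 14)(1 13)(2 7 4 3 11)(8 15)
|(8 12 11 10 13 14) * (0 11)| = 7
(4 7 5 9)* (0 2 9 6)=(0 2 9 4 7 5 6)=[2, 1, 9, 3, 7, 6, 0, 5, 8, 4]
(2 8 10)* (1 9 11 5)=[0, 9, 8, 3, 4, 1, 6, 7, 10, 11, 2, 5]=(1 9 11 5)(2 8 10)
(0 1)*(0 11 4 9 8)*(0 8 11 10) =[1, 10, 2, 3, 9, 5, 6, 7, 8, 11, 0, 4] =(0 1 10)(4 9 11)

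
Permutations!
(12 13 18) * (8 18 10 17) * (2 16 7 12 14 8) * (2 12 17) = (2 16 7 17 12 13 10)(8 18 14) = [0, 1, 16, 3, 4, 5, 6, 17, 18, 9, 2, 11, 13, 10, 8, 15, 7, 12, 14]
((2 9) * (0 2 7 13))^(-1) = ((0 2 9 7 13))^(-1) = (0 13 7 9 2)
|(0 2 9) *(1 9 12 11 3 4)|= |(0 2 12 11 3 4 1 9)|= 8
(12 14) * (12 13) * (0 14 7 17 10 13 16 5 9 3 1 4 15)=[14, 4, 2, 1, 15, 9, 6, 17, 8, 3, 13, 11, 7, 12, 16, 0, 5, 10]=(0 14 16 5 9 3 1 4 15)(7 17 10 13 12)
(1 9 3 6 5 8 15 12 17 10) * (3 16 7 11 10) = [0, 9, 2, 6, 4, 8, 5, 11, 15, 16, 1, 10, 17, 13, 14, 12, 7, 3] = (1 9 16 7 11 10)(3 6 5 8 15 12 17)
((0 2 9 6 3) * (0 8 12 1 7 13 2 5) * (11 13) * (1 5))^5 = ((0 1 7 11 13 2 9 6 3 8 12 5))^5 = (0 2 12 11 3 1 9 5 13 8 7 6)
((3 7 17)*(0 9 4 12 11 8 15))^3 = ((0 9 4 12 11 8 15)(3 7 17))^3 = (17)(0 12 15 4 8 9 11)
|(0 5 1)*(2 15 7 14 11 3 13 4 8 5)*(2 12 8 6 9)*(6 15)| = |(0 12 8 5 1)(2 6 9)(3 13 4 15 7 14 11)| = 105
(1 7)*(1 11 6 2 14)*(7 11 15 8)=[0, 11, 14, 3, 4, 5, 2, 15, 7, 9, 10, 6, 12, 13, 1, 8]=(1 11 6 2 14)(7 15 8)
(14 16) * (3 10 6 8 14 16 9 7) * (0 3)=(16)(0 3 10 6 8 14 9 7)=[3, 1, 2, 10, 4, 5, 8, 0, 14, 7, 6, 11, 12, 13, 9, 15, 16]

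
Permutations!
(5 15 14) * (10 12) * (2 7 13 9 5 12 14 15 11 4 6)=(15)(2 7 13 9 5 11 4 6)(10 14 12)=[0, 1, 7, 3, 6, 11, 2, 13, 8, 5, 14, 4, 10, 9, 12, 15]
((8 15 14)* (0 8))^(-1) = (0 14 15 8)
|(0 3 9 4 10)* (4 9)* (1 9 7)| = 12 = |(0 3 4 10)(1 9 7)|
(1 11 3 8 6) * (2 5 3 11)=(11)(1 2 5 3 8 6)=[0, 2, 5, 8, 4, 3, 1, 7, 6, 9, 10, 11]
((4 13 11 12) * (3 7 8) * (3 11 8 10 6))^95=((3 7 10 6)(4 13 8 11 12))^95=(13)(3 6 10 7)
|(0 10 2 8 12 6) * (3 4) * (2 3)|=|(0 10 3 4 2 8 12 6)|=8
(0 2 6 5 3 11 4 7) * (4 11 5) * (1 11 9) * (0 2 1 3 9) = (0 1 11)(2 6 4 7)(3 5 9) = [1, 11, 6, 5, 7, 9, 4, 2, 8, 3, 10, 0]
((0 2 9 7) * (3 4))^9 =(0 2 9 7)(3 4) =((0 2 9 7)(3 4))^9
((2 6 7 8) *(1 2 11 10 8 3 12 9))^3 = (1 7 9 6 12 2 3)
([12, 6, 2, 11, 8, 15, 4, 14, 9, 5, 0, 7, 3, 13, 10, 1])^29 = [12, 6, 2, 11, 8, 15, 4, 14, 9, 5, 0, 7, 3, 13, 10, 1]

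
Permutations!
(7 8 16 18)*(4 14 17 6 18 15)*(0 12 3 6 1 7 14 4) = (0 12 3 6 18 14 17 1 7 8 16 15) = [12, 7, 2, 6, 4, 5, 18, 8, 16, 9, 10, 11, 3, 13, 17, 0, 15, 1, 14]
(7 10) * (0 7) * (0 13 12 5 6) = (0 7 10 13 12 5 6) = [7, 1, 2, 3, 4, 6, 0, 10, 8, 9, 13, 11, 5, 12]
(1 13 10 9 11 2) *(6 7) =(1 13 10 9 11 2)(6 7) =[0, 13, 1, 3, 4, 5, 7, 6, 8, 11, 9, 2, 12, 10]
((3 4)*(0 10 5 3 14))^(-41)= (0 10 5 3 4 14)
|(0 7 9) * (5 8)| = 6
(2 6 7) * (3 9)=(2 6 7)(3 9)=[0, 1, 6, 9, 4, 5, 7, 2, 8, 3]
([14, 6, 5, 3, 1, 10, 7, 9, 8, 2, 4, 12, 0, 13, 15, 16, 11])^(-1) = [12, 4, 9, 3, 10, 2, 1, 6, 8, 7, 5, 16, 11, 13, 0, 14, 15]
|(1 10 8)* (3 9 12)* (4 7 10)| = 15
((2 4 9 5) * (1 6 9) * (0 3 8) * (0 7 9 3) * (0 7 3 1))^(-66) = (9)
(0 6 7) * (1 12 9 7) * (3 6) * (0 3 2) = (0 2)(1 12 9 7 3 6) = [2, 12, 0, 6, 4, 5, 1, 3, 8, 7, 10, 11, 9]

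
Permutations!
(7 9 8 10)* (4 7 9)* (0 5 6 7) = [5, 1, 2, 3, 0, 6, 7, 4, 10, 8, 9] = (0 5 6 7 4)(8 10 9)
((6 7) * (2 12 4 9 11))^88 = (2 9 12 11 4) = ((2 12 4 9 11)(6 7))^88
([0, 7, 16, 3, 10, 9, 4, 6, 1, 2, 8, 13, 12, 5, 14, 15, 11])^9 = [0, 4, 13, 3, 1, 16, 8, 10, 6, 11, 7, 9, 12, 2, 14, 15, 5]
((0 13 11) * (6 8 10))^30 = ((0 13 11)(6 8 10))^30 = (13)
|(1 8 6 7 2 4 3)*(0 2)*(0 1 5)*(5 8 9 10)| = |(0 2 4 3 8 6 7 1 9 10 5)| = 11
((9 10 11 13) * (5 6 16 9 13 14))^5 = (5 11 9 6 14 10 16)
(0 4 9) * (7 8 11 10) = [4, 1, 2, 3, 9, 5, 6, 8, 11, 0, 7, 10] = (0 4 9)(7 8 11 10)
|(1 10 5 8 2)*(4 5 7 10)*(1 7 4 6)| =6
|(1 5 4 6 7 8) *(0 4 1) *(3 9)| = 10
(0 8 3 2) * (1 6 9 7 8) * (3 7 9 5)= [1, 6, 0, 2, 4, 3, 5, 8, 7, 9]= (9)(0 1 6 5 3 2)(7 8)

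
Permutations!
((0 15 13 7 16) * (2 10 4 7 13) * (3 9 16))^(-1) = (0 16 9 3 7 4 10 2 15)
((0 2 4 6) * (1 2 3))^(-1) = (0 6 4 2 1 3)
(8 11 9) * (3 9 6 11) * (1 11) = [0, 11, 2, 9, 4, 5, 1, 7, 3, 8, 10, 6] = (1 11 6)(3 9 8)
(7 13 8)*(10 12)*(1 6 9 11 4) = (1 6 9 11 4)(7 13 8)(10 12) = [0, 6, 2, 3, 1, 5, 9, 13, 7, 11, 12, 4, 10, 8]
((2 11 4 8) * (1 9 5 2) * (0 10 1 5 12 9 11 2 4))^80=((0 10 1 11)(4 8 5)(9 12))^80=(12)(4 5 8)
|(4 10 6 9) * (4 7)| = |(4 10 6 9 7)| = 5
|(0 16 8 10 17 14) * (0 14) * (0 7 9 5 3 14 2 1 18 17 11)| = 45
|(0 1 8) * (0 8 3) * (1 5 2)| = 5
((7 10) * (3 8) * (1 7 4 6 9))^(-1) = ((1 7 10 4 6 9)(3 8))^(-1) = (1 9 6 4 10 7)(3 8)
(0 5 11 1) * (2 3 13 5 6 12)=(0 6 12 2 3 13 5 11 1)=[6, 0, 3, 13, 4, 11, 12, 7, 8, 9, 10, 1, 2, 5]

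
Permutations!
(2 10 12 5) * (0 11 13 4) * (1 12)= (0 11 13 4)(1 12 5 2 10)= [11, 12, 10, 3, 0, 2, 6, 7, 8, 9, 1, 13, 5, 4]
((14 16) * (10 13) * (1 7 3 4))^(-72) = (16)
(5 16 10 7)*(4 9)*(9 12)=(4 12 9)(5 16 10 7)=[0, 1, 2, 3, 12, 16, 6, 5, 8, 4, 7, 11, 9, 13, 14, 15, 10]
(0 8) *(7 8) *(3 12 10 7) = (0 3 12 10 7 8) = [3, 1, 2, 12, 4, 5, 6, 8, 0, 9, 7, 11, 10]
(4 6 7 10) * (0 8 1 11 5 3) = [8, 11, 2, 0, 6, 3, 7, 10, 1, 9, 4, 5] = (0 8 1 11 5 3)(4 6 7 10)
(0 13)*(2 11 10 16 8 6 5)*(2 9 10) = (0 13)(2 11)(5 9 10 16 8 6) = [13, 1, 11, 3, 4, 9, 5, 7, 6, 10, 16, 2, 12, 0, 14, 15, 8]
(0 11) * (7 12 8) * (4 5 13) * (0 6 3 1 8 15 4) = (0 11 6 3 1 8 7 12 15 4 5 13) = [11, 8, 2, 1, 5, 13, 3, 12, 7, 9, 10, 6, 15, 0, 14, 4]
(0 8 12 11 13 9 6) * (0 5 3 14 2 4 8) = (2 4 8 12 11 13 9 6 5 3 14) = [0, 1, 4, 14, 8, 3, 5, 7, 12, 6, 10, 13, 11, 9, 2]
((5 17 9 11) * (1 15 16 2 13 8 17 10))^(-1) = ((1 15 16 2 13 8 17 9 11 5 10))^(-1) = (1 10 5 11 9 17 8 13 2 16 15)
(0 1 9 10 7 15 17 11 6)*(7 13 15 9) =(0 1 7 9 10 13 15 17 11 6) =[1, 7, 2, 3, 4, 5, 0, 9, 8, 10, 13, 6, 12, 15, 14, 17, 16, 11]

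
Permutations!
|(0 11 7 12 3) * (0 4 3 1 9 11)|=|(1 9 11 7 12)(3 4)|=10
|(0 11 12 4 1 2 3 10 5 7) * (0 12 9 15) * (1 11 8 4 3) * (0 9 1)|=30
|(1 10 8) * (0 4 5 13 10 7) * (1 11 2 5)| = |(0 4 1 7)(2 5 13 10 8 11)| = 12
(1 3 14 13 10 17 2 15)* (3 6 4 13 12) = (1 6 4 13 10 17 2 15)(3 14 12) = [0, 6, 15, 14, 13, 5, 4, 7, 8, 9, 17, 11, 3, 10, 12, 1, 16, 2]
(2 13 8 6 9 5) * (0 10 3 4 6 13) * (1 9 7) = [10, 9, 0, 4, 6, 2, 7, 1, 13, 5, 3, 11, 12, 8] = (0 10 3 4 6 7 1 9 5 2)(8 13)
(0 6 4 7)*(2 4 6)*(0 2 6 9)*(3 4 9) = [6, 1, 9, 4, 7, 5, 3, 2, 8, 0] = (0 6 3 4 7 2 9)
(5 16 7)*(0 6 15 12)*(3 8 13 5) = (0 6 15 12)(3 8 13 5 16 7) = [6, 1, 2, 8, 4, 16, 15, 3, 13, 9, 10, 11, 0, 5, 14, 12, 7]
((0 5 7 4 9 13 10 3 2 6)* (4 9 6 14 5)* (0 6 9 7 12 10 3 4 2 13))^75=((0 2 14 5 12 10 4 9)(3 13))^75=(0 5 4 2 12 9 14 10)(3 13)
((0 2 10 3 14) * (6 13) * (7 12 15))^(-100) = ((0 2 10 3 14)(6 13)(7 12 15))^(-100) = (7 15 12)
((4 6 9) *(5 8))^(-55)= (4 9 6)(5 8)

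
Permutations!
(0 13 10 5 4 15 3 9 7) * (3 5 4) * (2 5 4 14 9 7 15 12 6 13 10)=[10, 1, 5, 7, 12, 3, 13, 0, 8, 15, 14, 11, 6, 2, 9, 4]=(0 10 14 9 15 4 12 6 13 2 5 3 7)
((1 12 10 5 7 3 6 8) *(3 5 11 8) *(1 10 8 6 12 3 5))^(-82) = ((1 3 12 8 10 11 6 5 7))^(-82) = (1 7 5 6 11 10 8 12 3)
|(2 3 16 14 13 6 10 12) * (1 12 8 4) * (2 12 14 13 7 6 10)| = |(1 14 7 6 2 3 16 13 10 8 4)| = 11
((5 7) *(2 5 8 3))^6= (2 5 7 8 3)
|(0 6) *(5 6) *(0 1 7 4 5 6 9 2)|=8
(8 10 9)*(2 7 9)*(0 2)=(0 2 7 9 8 10)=[2, 1, 7, 3, 4, 5, 6, 9, 10, 8, 0]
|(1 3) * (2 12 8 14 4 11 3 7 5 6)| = 11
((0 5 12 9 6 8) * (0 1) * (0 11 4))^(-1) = ((0 5 12 9 6 8 1 11 4))^(-1) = (0 4 11 1 8 6 9 12 5)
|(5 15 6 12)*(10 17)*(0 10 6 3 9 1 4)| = 11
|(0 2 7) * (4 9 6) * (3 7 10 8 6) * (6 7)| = 20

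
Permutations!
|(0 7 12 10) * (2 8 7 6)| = 7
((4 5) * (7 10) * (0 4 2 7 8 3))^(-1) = (0 3 8 10 7 2 5 4) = ((0 4 5 2 7 10 8 3))^(-1)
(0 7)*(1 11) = (0 7)(1 11) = [7, 11, 2, 3, 4, 5, 6, 0, 8, 9, 10, 1]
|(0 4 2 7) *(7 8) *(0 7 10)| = |(0 4 2 8 10)| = 5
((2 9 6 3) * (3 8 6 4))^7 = (2 3 4 9)(6 8)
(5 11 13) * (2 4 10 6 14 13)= (2 4 10 6 14 13 5 11)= [0, 1, 4, 3, 10, 11, 14, 7, 8, 9, 6, 2, 12, 5, 13]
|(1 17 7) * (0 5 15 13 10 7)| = 8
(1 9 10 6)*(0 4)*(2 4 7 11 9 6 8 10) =(0 7 11 9 2 4)(1 6)(8 10) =[7, 6, 4, 3, 0, 5, 1, 11, 10, 2, 8, 9]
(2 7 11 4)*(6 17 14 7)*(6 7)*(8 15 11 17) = (2 7 17 14 6 8 15 11 4) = [0, 1, 7, 3, 2, 5, 8, 17, 15, 9, 10, 4, 12, 13, 6, 11, 16, 14]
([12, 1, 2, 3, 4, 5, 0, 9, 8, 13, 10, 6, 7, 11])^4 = [13, 1, 2, 3, 4, 5, 9, 6, 8, 0, 10, 7, 11, 12]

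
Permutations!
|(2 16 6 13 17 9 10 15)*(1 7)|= 8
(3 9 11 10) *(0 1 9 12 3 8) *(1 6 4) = (0 6 4 1 9 11 10 8)(3 12) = [6, 9, 2, 12, 1, 5, 4, 7, 0, 11, 8, 10, 3]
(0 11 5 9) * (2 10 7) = (0 11 5 9)(2 10 7) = [11, 1, 10, 3, 4, 9, 6, 2, 8, 0, 7, 5]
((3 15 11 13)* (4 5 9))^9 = (3 15 11 13)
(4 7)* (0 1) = (0 1)(4 7) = [1, 0, 2, 3, 7, 5, 6, 4]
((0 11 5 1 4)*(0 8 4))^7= ((0 11 5 1)(4 8))^7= (0 1 5 11)(4 8)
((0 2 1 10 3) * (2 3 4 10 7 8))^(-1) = ((0 3)(1 7 8 2)(4 10))^(-1) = (0 3)(1 2 8 7)(4 10)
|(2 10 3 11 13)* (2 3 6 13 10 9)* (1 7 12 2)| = |(1 7 12 2 9)(3 11 10 6 13)| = 5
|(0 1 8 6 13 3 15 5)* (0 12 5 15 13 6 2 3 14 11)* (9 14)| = 18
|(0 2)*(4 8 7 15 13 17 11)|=|(0 2)(4 8 7 15 13 17 11)|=14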